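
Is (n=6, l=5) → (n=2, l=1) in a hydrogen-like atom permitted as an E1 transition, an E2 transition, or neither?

neither

Δl = 1 − 5 = -4; l_i + l_f = 6.
E1 (Δl = ±1): not satisfied.
E2 (Δl = 0,±2, l_i+l_f ≥ 2): not satisfied.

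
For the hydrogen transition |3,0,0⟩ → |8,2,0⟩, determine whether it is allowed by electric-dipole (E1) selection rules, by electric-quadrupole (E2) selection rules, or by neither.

Δl = 2 − 0 = +2; l_i + l_f = 2.
Δm_l = +0.
E1 (Δl = ±1, |Δm_l| ≤ 1): not satisfied.
E2 (Δl = 0,±2, l_i+l_f ≥ 2, |Δm_l| ≤ 2): satisfied.

E2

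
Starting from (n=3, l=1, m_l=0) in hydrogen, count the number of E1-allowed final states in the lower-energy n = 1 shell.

1

E1 requires Δl = ±1, so l_f ∈ {0, 2}; with 0 ≤ l_f ≤ n_f−1 = 0, the allowed l_f values are {0}.
For l_f = 0: m_f ∈ {m_i−1, m_i, m_i+1} ∩ [−0, 0] = {0} → 1 state.
Total: 1.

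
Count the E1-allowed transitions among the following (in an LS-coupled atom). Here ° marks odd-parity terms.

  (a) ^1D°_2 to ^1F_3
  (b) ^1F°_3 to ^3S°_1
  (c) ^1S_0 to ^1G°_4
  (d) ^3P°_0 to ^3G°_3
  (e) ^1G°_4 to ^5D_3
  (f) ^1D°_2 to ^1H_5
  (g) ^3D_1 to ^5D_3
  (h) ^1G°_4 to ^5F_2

(a) allowed
(b) forbidden (parity, ΔS, ΔL, ΔJ fail)
(c) forbidden (ΔL, ΔJ fail)
(d) forbidden (parity, ΔL, ΔJ fail)
(e) forbidden (ΔS, ΔL fail)
(f) forbidden (ΔL, ΔJ fail)
(g) forbidden (parity, ΔS, ΔJ fail)
(h) forbidden (ΔS, ΔJ fail)
Total allowed: 1 of 8.

1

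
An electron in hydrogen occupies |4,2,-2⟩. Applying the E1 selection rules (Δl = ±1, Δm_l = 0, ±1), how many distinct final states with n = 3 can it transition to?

E1 requires Δl = ±1, so l_f ∈ {1, 3}; with 0 ≤ l_f ≤ n_f−1 = 2, the allowed l_f values are {1}.
For l_f = 1: m_f ∈ {m_i−1, m_i, m_i+1} ∩ [−1, 1] = {-1} → 1 state.
Total: 1.

1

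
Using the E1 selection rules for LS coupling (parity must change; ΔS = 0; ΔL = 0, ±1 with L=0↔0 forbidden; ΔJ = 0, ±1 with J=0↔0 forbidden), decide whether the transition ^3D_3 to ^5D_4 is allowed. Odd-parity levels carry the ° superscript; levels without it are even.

Initial level: S=1, L=2, J=3, parity even. Final level: S=2, L=2, J=4, parity even.
Parity must change: even → even — fails.
ΔS = 0: S: 1 → 2 — fails.
ΔL = 0, ±1 (not L=0↔0): L: 2 → 2, ΔL = +0 — ok.
ΔJ = 0, ±1 (not J=0↔0): J: 3 → 4, ΔJ = +1 — ok.
Rule(s) violated: parity, ΔS.

forbidden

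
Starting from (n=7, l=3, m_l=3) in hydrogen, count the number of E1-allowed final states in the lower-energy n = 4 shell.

E1 requires Δl = ±1, so l_f ∈ {2, 4}; with 0 ≤ l_f ≤ n_f−1 = 3, the allowed l_f values are {2}.
For l_f = 2: m_f ∈ {m_i−1, m_i, m_i+1} ∩ [−2, 2] = {2} → 1 state.
Total: 1.

1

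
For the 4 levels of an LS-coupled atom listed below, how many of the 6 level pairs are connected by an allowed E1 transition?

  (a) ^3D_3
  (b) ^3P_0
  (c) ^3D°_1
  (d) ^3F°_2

2

(a)–(b): forbidden (parity, ΔJ).
(a)–(c): forbidden (ΔJ).
(a)–(d): allowed.
(b)–(c): allowed.
(b)–(d): forbidden (ΔL, ΔJ).
(c)–(d): forbidden (parity).
Allowed pairs: 2 of 6.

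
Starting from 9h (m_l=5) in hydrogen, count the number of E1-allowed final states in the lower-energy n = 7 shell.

E1 requires Δl = ±1, so l_f ∈ {4, 6}; with 0 ≤ l_f ≤ n_f−1 = 6, the allowed l_f values are {4, 6}.
For l_f = 4: m_f ∈ {m_i−1, m_i, m_i+1} ∩ [−4, 4] = {4} → 1 state.
For l_f = 6: m_f ∈ {m_i−1, m_i, m_i+1} ∩ [−6, 6] = {4, 5, 6} → 3 states.
Total: 4.

4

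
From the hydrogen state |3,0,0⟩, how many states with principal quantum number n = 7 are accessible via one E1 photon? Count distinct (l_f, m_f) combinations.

3

E1 requires Δl = ±1, so l_f ∈ {-1, 1}; with 0 ≤ l_f ≤ n_f−1 = 6, the allowed l_f values are {1}.
For l_f = 1: m_f ∈ {m_i−1, m_i, m_i+1} ∩ [−1, 1] = {-1, 0, 1} → 3 states.
Total: 3.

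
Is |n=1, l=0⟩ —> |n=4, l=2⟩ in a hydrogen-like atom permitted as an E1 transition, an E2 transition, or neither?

E2

Δl = 2 − 0 = +2; l_i + l_f = 2.
E1 (Δl = ±1): not satisfied.
E2 (Δl = 0,±2, l_i+l_f ≥ 2): satisfied.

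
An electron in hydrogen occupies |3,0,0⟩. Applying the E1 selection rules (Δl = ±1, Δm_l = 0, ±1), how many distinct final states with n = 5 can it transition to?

3

E1 requires Δl = ±1, so l_f ∈ {-1, 1}; with 0 ≤ l_f ≤ n_f−1 = 4, the allowed l_f values are {1}.
For l_f = 1: m_f ∈ {m_i−1, m_i, m_i+1} ∩ [−1, 1] = {-1, 0, 1} → 3 states.
Total: 3.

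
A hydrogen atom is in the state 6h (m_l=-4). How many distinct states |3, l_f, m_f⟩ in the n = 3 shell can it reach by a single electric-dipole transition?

E1 requires l_f ∈ {4, 6}, but neither lies in [0, 2], so no final state is reachable.
Total: 0.

0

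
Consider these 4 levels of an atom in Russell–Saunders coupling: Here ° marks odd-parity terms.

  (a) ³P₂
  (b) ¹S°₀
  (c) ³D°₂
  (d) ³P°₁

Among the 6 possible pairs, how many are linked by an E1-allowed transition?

(a)–(b): forbidden (ΔS, ΔJ).
(a)–(c): allowed.
(a)–(d): allowed.
(b)–(c): forbidden (parity, ΔS, ΔL, ΔJ).
(b)–(d): forbidden (parity, ΔS).
(c)–(d): forbidden (parity).
Allowed pairs: 2 of 6.

2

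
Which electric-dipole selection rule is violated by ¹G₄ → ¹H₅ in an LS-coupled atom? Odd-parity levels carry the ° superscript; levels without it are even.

Initial level: S=0, L=4, J=4, parity even. Final level: S=0, L=5, J=5, parity even.
ΔJ = 0, ±1 (not J=0↔0): J: 4 → 5, ΔJ = +1 — ok.
ΔS = 0: S: 0 → 0 — ok.
ΔL = 0, ±1 (not L=0↔0): L: 4 → 5, ΔL = +1 — ok.
Parity must change: even → even — fails.

parity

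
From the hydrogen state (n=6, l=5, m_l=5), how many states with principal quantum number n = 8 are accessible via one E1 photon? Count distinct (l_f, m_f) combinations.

4

E1 requires Δl = ±1, so l_f ∈ {4, 6}; with 0 ≤ l_f ≤ n_f−1 = 7, the allowed l_f values are {4, 6}.
For l_f = 4: m_f ∈ {m_i−1, m_i, m_i+1} ∩ [−4, 4] = {4} → 1 state.
For l_f = 6: m_f ∈ {m_i−1, m_i, m_i+1} ∩ [−6, 6] = {4, 5, 6} → 3 states.
Total: 4.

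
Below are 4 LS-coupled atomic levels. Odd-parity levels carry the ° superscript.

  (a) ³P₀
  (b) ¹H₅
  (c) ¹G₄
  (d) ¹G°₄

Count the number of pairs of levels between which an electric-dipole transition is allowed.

2

(a)–(b): forbidden (parity, ΔS, ΔL, ΔJ).
(a)–(c): forbidden (parity, ΔS, ΔL, ΔJ).
(a)–(d): forbidden (ΔS, ΔL, ΔJ).
(b)–(c): forbidden (parity).
(b)–(d): allowed.
(c)–(d): allowed.
Allowed pairs: 2 of 6.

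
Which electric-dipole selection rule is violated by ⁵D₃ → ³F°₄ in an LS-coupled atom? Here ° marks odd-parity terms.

the ΔS = 0 rule

Reading off the term symbols: S 2→1, L 2→3, J 3→4, parity even→odd.
Parity must change: even → odd — satisfied.
ΔS = 0: S: 2 → 1 — violated.
ΔL = 0, ±1 (not L=0↔0): L: 2 → 3, ΔL = +1 — satisfied.
ΔJ = 0, ±1 (not J=0↔0): J: 3 → 4, ΔJ = +1 — satisfied.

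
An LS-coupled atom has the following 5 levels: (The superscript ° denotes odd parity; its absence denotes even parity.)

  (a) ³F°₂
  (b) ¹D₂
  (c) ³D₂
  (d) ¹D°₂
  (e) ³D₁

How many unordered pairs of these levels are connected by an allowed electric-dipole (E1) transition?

3

(a)–(b): forbidden (ΔS).
(a)–(c): allowed.
(a)–(d): forbidden (parity, ΔS).
(a)–(e): allowed.
(b)–(c): forbidden (parity, ΔS).
(b)–(d): allowed.
(b)–(e): forbidden (parity, ΔS).
(c)–(d): forbidden (ΔS).
(c)–(e): forbidden (parity).
(d)–(e): forbidden (ΔS).
Allowed pairs: 3 of 10.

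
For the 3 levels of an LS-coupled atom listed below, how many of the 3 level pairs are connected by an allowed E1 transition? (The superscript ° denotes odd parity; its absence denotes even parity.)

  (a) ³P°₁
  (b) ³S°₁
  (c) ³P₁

(a)–(b): forbidden (parity).
(a)–(c): allowed.
(b)–(c): allowed.
Allowed pairs: 2 of 3.

2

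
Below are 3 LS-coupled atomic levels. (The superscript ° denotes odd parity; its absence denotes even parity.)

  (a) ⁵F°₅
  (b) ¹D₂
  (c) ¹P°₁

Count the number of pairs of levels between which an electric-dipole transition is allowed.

1

(a)–(b): forbidden (ΔS, ΔJ).
(a)–(c): forbidden (parity, ΔS, ΔL, ΔJ).
(b)–(c): allowed.
Allowed pairs: 1 of 3.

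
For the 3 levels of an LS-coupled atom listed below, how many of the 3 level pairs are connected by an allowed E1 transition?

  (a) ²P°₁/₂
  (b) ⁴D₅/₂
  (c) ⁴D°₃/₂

(a)–(b): forbidden (ΔS, ΔJ).
(a)–(c): forbidden (parity, ΔS).
(b)–(c): allowed.
Allowed pairs: 1 of 3.

1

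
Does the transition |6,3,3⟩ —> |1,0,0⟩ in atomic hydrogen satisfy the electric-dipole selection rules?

forbidden

Δl = 0 − 3 = -3; the E1 rule Δl = ±1 is fails.
Δm_l = 0 − (3) = -3. E1 requires Δm_l = 0, ±1: fails.
The transition is electric-dipole forbidden.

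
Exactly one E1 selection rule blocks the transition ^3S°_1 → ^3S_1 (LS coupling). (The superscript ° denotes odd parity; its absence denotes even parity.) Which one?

Parity must change: odd → even — ok.
ΔS = 0: S: 1 → 1 — ok.
ΔL = 0, ±1 (not L=0↔0): L: 0 → 0, ΔL = +0 — fails.
ΔJ = 0, ±1 (not J=0↔0): J: 1 → 1, ΔJ = +0 — ok.

the L=0 ↔ L=0 exclusion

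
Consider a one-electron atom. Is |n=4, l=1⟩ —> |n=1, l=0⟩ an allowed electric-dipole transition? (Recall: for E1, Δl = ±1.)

Initial l = 1, final l = 0, so Δl = -1. E1 requires Δl = ±1: ok.
All E1 selection rules are satisfied.

allowed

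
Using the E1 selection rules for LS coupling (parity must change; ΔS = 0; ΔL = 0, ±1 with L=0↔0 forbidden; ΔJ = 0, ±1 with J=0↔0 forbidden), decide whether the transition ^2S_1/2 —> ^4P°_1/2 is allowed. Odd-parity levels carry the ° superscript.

forbidden

ΔL = 0, ±1 (not L=0↔0): L: 0 → 1, ΔL = +1 — ✓.
ΔJ = 0, ±1 (not J=0↔0): J: 1/2 → 1/2, ΔJ = +0 — ✓.
ΔS = 0: S: 1/2 → 3/2 — ✗.
Parity must change: even → odd — ✓.
Rule(s) violated: ΔS.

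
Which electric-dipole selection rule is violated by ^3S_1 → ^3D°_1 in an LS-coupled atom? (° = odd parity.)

Reading off the term symbols: S 1→1, L 0→2, J 1→1, parity even→odd.
Parity must change: even → odd — satisfied.
ΔS = 0: S: 1 → 1 — satisfied.
ΔL = 0, ±1 (not L=0↔0): L: 0 → 2, ΔL = +2 — violated.
ΔJ = 0, ±1 (not J=0↔0): J: 1 → 1, ΔJ = +0 — satisfied.

the ΔL = 0, ±1 rule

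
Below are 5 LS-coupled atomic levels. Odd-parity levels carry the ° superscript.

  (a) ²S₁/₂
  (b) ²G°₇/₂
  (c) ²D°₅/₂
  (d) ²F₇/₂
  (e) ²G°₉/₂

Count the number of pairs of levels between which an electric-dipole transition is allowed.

3

(a)–(b): forbidden (ΔL, ΔJ).
(a)–(c): forbidden (ΔL, ΔJ).
(a)–(d): forbidden (parity, ΔL, ΔJ).
(a)–(e): forbidden (ΔL, ΔJ).
(b)–(c): forbidden (parity, ΔL).
(b)–(d): allowed.
(b)–(e): forbidden (parity).
(c)–(d): allowed.
(c)–(e): forbidden (parity, ΔL, ΔJ).
(d)–(e): allowed.
Allowed pairs: 3 of 10.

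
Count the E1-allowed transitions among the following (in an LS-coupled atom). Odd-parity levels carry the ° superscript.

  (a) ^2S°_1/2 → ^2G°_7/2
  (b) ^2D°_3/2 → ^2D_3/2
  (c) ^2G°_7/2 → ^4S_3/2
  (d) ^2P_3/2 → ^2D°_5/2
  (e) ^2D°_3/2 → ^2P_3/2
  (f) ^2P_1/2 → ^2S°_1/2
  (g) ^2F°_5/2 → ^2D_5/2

(a) forbidden (parity, ΔL, ΔJ fail)
(b) allowed
(c) forbidden (ΔS, ΔL, ΔJ fail)
(d) allowed
(e) allowed
(f) allowed
(g) allowed
Total allowed: 5 of 7.

5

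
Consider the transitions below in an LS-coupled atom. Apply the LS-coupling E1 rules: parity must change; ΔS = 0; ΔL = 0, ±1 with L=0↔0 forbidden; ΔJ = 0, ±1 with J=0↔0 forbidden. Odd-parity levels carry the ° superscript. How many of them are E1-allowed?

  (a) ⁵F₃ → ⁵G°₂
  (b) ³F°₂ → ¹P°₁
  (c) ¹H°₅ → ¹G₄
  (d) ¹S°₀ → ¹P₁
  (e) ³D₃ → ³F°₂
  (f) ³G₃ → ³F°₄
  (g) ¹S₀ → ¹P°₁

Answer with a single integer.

6

(a) allowed
(b) forbidden (parity, ΔS, ΔL fail)
(c) allowed
(d) allowed
(e) allowed
(f) allowed
(g) allowed
Total allowed: 6 of 7.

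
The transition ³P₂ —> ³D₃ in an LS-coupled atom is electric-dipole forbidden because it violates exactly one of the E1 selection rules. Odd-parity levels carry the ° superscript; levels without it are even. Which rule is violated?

parity

Parity must change: even → even — fails.
ΔS = 0: S: 1 → 1 — passes.
ΔL = 0, ±1 (not L=0↔0): L: 1 → 2, ΔL = +1 — passes.
ΔJ = 0, ±1 (not J=0↔0): J: 2 → 3, ΔJ = +1 — passes.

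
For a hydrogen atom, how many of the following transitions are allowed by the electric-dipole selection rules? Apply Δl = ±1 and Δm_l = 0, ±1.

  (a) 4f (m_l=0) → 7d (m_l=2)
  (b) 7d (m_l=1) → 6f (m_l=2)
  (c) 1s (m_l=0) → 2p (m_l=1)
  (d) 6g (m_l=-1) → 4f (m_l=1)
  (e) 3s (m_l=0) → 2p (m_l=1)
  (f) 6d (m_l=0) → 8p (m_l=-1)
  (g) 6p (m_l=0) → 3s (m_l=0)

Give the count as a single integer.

5

(a) forbidden — Δm_l = +2 (E1 requires Δm_l = 0, ±1)
(b) allowed
(c) allowed
(d) forbidden — Δm_l = +2 (E1 requires Δm_l = 0, ±1)
(e) allowed
(f) allowed
(g) allowed
Total allowed: 5 of 7.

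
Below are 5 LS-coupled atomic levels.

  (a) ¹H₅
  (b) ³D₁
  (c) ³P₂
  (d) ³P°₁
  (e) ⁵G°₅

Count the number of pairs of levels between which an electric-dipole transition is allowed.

(a)–(b): forbidden (parity, ΔS, ΔL, ΔJ).
(a)–(c): forbidden (parity, ΔS, ΔL, ΔJ).
(a)–(d): forbidden (ΔS, ΔL, ΔJ).
(a)–(e): forbidden (ΔS).
(b)–(c): forbidden (parity).
(b)–(d): allowed.
(b)–(e): forbidden (ΔS, ΔL, ΔJ).
(c)–(d): allowed.
(c)–(e): forbidden (ΔS, ΔL, ΔJ).
(d)–(e): forbidden (parity, ΔS, ΔL, ΔJ).
Allowed pairs: 2 of 10.

2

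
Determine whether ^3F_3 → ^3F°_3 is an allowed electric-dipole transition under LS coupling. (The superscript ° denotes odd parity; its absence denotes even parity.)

Reading off the term symbols: S 1→1, L 3→3, J 3→3, parity even→odd.
Parity must change: even → odd — ok.
ΔS = 0: S: 1 → 1 — ok.
ΔL = 0, ±1 (not L=0↔0): L: 3 → 3, ΔL = +0 — ok.
ΔJ = 0, ±1 (not J=0↔0): J: 3 → 3, ΔJ = +0 — ok.
All four E1 rules are satisfied.

allowed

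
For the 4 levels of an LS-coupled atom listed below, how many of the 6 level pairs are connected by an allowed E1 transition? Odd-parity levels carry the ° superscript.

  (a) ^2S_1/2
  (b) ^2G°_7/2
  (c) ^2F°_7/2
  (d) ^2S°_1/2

0

(a)–(b): forbidden (ΔL, ΔJ).
(a)–(c): forbidden (ΔL, ΔJ).
(a)–(d): forbidden (ΔL).
(b)–(c): forbidden (parity).
(b)–(d): forbidden (parity, ΔL, ΔJ).
(c)–(d): forbidden (parity, ΔL, ΔJ).
Allowed pairs: 0 of 6.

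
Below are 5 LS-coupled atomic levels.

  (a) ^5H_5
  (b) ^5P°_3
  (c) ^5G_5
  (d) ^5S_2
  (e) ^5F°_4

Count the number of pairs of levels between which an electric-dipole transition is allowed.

(a)–(b): forbidden (ΔL, ΔJ).
(a)–(c): forbidden (parity).
(a)–(d): forbidden (parity, ΔL, ΔJ).
(a)–(e): forbidden (ΔL).
(b)–(c): forbidden (ΔL, ΔJ).
(b)–(d): allowed.
(b)–(e): forbidden (parity, ΔL).
(c)–(d): forbidden (parity, ΔL, ΔJ).
(c)–(e): allowed.
(d)–(e): forbidden (ΔL, ΔJ).
Allowed pairs: 2 of 10.

2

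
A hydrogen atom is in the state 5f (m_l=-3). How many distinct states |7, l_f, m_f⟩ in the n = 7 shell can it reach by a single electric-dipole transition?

E1 requires Δl = ±1, so l_f ∈ {2, 4}; with 0 ≤ l_f ≤ n_f−1 = 6, the allowed l_f values are {2, 4}.
For l_f = 2: m_f ∈ {m_i−1, m_i, m_i+1} ∩ [−2, 2] = {-2} → 1 state.
For l_f = 4: m_f ∈ {m_i−1, m_i, m_i+1} ∩ [−4, 4] = {-4, -3, -2} → 3 states.
Total: 4.

4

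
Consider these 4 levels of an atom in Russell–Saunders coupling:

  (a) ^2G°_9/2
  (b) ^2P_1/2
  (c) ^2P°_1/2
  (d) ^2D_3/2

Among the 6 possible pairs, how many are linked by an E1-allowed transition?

2

(a)–(b): forbidden (ΔL, ΔJ).
(a)–(c): forbidden (parity, ΔL, ΔJ).
(a)–(d): forbidden (ΔL, ΔJ).
(b)–(c): allowed.
(b)–(d): forbidden (parity).
(c)–(d): allowed.
Allowed pairs: 2 of 6.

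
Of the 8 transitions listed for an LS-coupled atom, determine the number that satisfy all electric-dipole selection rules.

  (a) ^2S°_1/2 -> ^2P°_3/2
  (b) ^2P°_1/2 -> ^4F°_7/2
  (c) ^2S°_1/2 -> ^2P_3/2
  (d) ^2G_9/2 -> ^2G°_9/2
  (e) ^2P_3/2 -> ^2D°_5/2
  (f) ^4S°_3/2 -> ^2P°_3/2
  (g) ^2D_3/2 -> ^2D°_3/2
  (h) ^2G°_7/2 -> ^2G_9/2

5

(a) forbidden (parity fails)
(b) forbidden (parity, ΔS, ΔL, ΔJ fail)
(c) allowed
(d) allowed
(e) allowed
(f) forbidden (parity, ΔS fail)
(g) allowed
(h) allowed
Total allowed: 5 of 8.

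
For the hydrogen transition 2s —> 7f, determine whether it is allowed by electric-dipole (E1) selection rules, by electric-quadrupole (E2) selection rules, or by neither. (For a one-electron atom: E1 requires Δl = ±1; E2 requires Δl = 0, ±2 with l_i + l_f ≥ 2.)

Δl = 3 − 0 = +3; l_i + l_f = 3.
E1 (Δl = ±1): not satisfied.
E2 (Δl = 0,±2, l_i+l_f ≥ 2): not satisfied.

neither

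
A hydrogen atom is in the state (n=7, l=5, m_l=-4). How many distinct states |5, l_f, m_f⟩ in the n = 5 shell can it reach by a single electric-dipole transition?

E1 requires Δl = ±1, so l_f ∈ {4, 6}; with 0 ≤ l_f ≤ n_f−1 = 4, the allowed l_f values are {4}.
For l_f = 4: m_f ∈ {m_i−1, m_i, m_i+1} ∩ [−4, 4] = {-4, -3} → 2 states.
Total: 2.

2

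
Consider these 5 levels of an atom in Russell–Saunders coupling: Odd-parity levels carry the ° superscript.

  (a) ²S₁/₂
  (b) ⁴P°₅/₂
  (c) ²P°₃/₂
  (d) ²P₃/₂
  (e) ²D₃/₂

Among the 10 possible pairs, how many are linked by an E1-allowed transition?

3

(a)–(b): forbidden (ΔS, ΔJ).
(a)–(c): allowed.
(a)–(d): forbidden (parity).
(a)–(e): forbidden (parity, ΔL).
(b)–(c): forbidden (parity, ΔS).
(b)–(d): forbidden (ΔS).
(b)–(e): forbidden (ΔS).
(c)–(d): allowed.
(c)–(e): allowed.
(d)–(e): forbidden (parity).
Allowed pairs: 3 of 10.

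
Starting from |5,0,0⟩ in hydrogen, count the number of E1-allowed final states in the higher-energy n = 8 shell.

E1 requires Δl = ±1, so l_f ∈ {-1, 1}; with 0 ≤ l_f ≤ n_f−1 = 7, the allowed l_f values are {1}.
For l_f = 1: m_f ∈ {m_i−1, m_i, m_i+1} ∩ [−1, 1] = {-1, 0, 1} → 3 states.
Total: 3.

3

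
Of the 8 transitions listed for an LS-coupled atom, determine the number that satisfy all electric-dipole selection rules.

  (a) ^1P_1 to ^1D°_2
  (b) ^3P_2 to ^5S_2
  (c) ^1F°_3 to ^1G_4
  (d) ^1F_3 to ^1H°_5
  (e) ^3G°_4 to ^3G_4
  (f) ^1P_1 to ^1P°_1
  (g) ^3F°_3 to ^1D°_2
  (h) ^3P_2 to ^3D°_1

(a) allowed
(b) forbidden (parity, ΔS fail)
(c) allowed
(d) forbidden (ΔL, ΔJ fail)
(e) allowed
(f) allowed
(g) forbidden (parity, ΔS fail)
(h) allowed
Total allowed: 5 of 8.

5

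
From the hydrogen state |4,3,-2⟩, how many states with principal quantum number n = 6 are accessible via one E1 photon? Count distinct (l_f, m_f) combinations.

5

E1 requires Δl = ±1, so l_f ∈ {2, 4}; with 0 ≤ l_f ≤ n_f−1 = 5, the allowed l_f values are {2, 4}.
For l_f = 2: m_f ∈ {m_i−1, m_i, m_i+1} ∩ [−2, 2] = {-2, -1} → 2 states.
For l_f = 4: m_f ∈ {m_i−1, m_i, m_i+1} ∩ [−4, 4] = {-3, -2, -1} → 3 states.
Total: 5.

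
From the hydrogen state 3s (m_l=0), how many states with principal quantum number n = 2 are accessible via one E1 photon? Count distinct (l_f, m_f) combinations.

3

E1 requires Δl = ±1, so l_f ∈ {-1, 1}; with 0 ≤ l_f ≤ n_f−1 = 1, the allowed l_f values are {1}.
For l_f = 1: m_f ∈ {m_i−1, m_i, m_i+1} ∩ [−1, 1] = {-1, 0, 1} → 3 states.
Total: 3.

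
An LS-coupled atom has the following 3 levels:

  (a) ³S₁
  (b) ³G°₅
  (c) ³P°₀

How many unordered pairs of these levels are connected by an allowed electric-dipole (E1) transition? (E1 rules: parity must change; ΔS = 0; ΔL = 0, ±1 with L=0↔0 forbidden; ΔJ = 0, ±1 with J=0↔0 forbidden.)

(a)–(b): forbidden (ΔL, ΔJ).
(a)–(c): allowed.
(b)–(c): forbidden (parity, ΔL, ΔJ).
Allowed pairs: 1 of 3.

1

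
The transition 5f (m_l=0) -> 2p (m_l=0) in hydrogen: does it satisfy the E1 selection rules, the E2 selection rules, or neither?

Δl = 1 − 3 = -2; l_i + l_f = 4.
Δm_l = +0.
E1 (Δl = ±1, |Δm_l| ≤ 1): not satisfied.
E2 (Δl = 0,±2, l_i+l_f ≥ 2, |Δm_l| ≤ 2): satisfied.

E2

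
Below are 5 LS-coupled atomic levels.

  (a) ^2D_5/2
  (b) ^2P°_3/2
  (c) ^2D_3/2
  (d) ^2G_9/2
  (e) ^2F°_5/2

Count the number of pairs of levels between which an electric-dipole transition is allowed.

(a)–(b): allowed.
(a)–(c): forbidden (parity).
(a)–(d): forbidden (parity, ΔL, ΔJ).
(a)–(e): allowed.
(b)–(c): allowed.
(b)–(d): forbidden (ΔL, ΔJ).
(b)–(e): forbidden (parity, ΔL).
(c)–(d): forbidden (parity, ΔL, ΔJ).
(c)–(e): allowed.
(d)–(e): forbidden (ΔJ).
Allowed pairs: 4 of 10.

4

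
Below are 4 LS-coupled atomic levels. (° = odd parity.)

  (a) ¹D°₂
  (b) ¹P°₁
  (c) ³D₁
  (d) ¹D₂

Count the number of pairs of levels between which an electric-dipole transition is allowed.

2

(a)–(b): forbidden (parity).
(a)–(c): forbidden (ΔS).
(a)–(d): allowed.
(b)–(c): forbidden (ΔS).
(b)–(d): allowed.
(c)–(d): forbidden (parity, ΔS).
Allowed pairs: 2 of 6.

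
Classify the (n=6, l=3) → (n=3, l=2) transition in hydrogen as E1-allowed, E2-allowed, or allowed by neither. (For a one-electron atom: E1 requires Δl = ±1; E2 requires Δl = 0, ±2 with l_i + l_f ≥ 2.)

E1

Δl = 2 − 3 = -1; l_i + l_f = 5.
E1 (Δl = ±1): satisfied.
E2 (Δl = 0,±2, l_i+l_f ≥ 2): not satisfied.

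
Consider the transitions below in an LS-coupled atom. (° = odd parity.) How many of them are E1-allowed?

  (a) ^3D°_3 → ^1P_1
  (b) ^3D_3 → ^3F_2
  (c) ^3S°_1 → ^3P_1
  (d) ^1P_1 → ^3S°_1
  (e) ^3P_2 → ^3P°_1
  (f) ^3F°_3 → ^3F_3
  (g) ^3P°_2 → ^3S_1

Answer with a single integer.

(a) forbidden (ΔS, ΔJ fail)
(b) forbidden (parity fails)
(c) allowed
(d) forbidden (ΔS fails)
(e) allowed
(f) allowed
(g) allowed
Total allowed: 4 of 7.

4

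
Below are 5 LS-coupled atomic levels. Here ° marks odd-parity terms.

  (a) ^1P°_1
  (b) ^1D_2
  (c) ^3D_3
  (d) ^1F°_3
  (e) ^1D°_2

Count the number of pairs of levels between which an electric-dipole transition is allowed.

3

(a)–(b): allowed.
(a)–(c): forbidden (ΔS, ΔJ).
(a)–(d): forbidden (parity, ΔL, ΔJ).
(a)–(e): forbidden (parity).
(b)–(c): forbidden (parity, ΔS).
(b)–(d): allowed.
(b)–(e): allowed.
(c)–(d): forbidden (ΔS).
(c)–(e): forbidden (ΔS).
(d)–(e): forbidden (parity).
Allowed pairs: 3 of 10.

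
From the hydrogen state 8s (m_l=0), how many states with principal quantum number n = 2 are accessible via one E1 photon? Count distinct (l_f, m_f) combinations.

E1 requires Δl = ±1, so l_f ∈ {-1, 1}; with 0 ≤ l_f ≤ n_f−1 = 1, the allowed l_f values are {1}.
For l_f = 1: m_f ∈ {m_i−1, m_i, m_i+1} ∩ [−1, 1] = {-1, 0, 1} → 3 states.
Total: 3.

3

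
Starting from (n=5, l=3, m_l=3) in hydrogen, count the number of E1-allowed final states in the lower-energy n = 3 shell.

E1 requires Δl = ±1, so l_f ∈ {2, 4}; with 0 ≤ l_f ≤ n_f−1 = 2, the allowed l_f values are {2}.
For l_f = 2: m_f ∈ {m_i−1, m_i, m_i+1} ∩ [−2, 2] = {2} → 1 state.
Total: 1.

1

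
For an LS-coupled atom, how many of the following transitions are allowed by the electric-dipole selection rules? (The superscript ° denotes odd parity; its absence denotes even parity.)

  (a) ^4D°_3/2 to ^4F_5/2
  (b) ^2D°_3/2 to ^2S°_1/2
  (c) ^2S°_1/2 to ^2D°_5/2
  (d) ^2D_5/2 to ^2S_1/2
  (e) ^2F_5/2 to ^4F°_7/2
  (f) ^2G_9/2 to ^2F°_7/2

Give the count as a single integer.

2

(a) allowed
(b) forbidden (parity, ΔL fail)
(c) forbidden (parity, ΔL, ΔJ fail)
(d) forbidden (parity, ΔL, ΔJ fail)
(e) forbidden (ΔS fails)
(f) allowed
Total allowed: 2 of 6.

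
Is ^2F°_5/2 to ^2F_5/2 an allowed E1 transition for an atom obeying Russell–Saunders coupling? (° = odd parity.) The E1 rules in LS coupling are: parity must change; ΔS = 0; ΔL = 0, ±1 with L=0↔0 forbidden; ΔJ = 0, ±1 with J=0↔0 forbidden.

Initial level: S=1/2, L=3, J=5/2, parity odd. Final level: S=1/2, L=3, J=5/2, parity even.
ΔL = 0, ±1 (not L=0↔0): L: 3 → 3, ΔL = +0 — ✓.
ΔS = 0: S: 1/2 → 1/2 — ✓.
ΔJ = 0, ±1 (not J=0↔0): J: 5/2 → 5/2, ΔJ = +0 — ✓.
Parity must change: odd → even — ✓.
All four E1 rules are satisfied.

allowed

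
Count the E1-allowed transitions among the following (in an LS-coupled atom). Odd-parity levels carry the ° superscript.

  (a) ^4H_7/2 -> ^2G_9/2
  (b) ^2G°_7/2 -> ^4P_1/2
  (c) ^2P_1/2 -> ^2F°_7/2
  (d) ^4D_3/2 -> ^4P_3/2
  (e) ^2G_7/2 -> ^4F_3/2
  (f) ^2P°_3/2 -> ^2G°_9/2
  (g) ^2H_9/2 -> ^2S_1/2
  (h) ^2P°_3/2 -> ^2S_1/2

1

(a) forbidden (parity, ΔS fail)
(b) forbidden (ΔS, ΔL, ΔJ fail)
(c) forbidden (ΔL, ΔJ fail)
(d) forbidden (parity fails)
(e) forbidden (parity, ΔS, ΔJ fail)
(f) forbidden (parity, ΔL, ΔJ fail)
(g) forbidden (parity, ΔL, ΔJ fail)
(h) allowed
Total allowed: 1 of 8.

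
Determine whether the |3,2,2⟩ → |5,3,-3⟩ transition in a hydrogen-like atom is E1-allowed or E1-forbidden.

forbidden

l: 2 → 3 (Δl = +1). Δl = ±1 ✓.
Δm_l = -3 − (2) = -5. E1 requires Δm_l = 0, ±1: ✗.
The transition is electric-dipole forbidden.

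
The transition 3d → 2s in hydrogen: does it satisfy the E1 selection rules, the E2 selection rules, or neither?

E2

Δl = 0 − 2 = -2; l_i + l_f = 2.
E1 (Δl = ±1): not satisfied.
E2 (Δl = 0,±2, l_i+l_f ≥ 2): satisfied.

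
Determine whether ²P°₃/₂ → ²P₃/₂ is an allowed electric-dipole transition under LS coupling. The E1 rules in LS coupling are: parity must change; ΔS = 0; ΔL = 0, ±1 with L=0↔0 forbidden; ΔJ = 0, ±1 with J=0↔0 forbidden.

allowed

Initial level: S=1/2, L=1, J=3/2, parity odd. Final level: S=1/2, L=1, J=3/2, parity even.
Parity must change: odd → even — ok.
ΔS = 0: S: 1/2 → 1/2 — ok.
ΔL = 0, ±1 (not L=0↔0): L: 1 → 1, ΔL = +0 — ok.
ΔJ = 0, ±1 (not J=0↔0): J: 3/2 → 3/2, ΔJ = +0 — ok.
All four E1 rules are satisfied.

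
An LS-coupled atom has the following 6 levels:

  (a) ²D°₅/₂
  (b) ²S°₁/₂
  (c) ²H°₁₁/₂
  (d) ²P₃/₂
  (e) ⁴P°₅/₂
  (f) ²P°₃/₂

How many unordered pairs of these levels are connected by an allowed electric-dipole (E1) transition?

3

(a)–(b): forbidden (parity, ΔL, ΔJ).
(a)–(c): forbidden (parity, ΔL, ΔJ).
(a)–(d): allowed.
(a)–(e): forbidden (parity, ΔS).
(a)–(f): forbidden (parity).
(b)–(c): forbidden (parity, ΔL, ΔJ).
(b)–(d): allowed.
(b)–(e): forbidden (parity, ΔS, ΔJ).
(b)–(f): forbidden (parity).
(c)–(d): forbidden (ΔL, ΔJ).
(c)–(e): forbidden (parity, ΔS, ΔL, ΔJ).
(c)–(f): forbidden (parity, ΔL, ΔJ).
(d)–(e): forbidden (ΔS).
(d)–(f): allowed.
(e)–(f): forbidden (parity, ΔS).
Allowed pairs: 3 of 15.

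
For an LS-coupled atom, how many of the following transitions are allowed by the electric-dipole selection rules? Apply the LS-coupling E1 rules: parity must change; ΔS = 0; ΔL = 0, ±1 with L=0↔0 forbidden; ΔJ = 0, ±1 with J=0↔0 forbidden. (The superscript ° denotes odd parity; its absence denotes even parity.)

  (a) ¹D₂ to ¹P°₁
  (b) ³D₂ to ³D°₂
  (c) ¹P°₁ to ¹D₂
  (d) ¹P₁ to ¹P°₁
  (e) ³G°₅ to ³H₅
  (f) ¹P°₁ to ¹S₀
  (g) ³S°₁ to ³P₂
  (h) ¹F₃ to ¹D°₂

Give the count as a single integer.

(a) allowed
(b) allowed
(c) allowed
(d) allowed
(e) allowed
(f) allowed
(g) allowed
(h) allowed
Total allowed: 8 of 8.

8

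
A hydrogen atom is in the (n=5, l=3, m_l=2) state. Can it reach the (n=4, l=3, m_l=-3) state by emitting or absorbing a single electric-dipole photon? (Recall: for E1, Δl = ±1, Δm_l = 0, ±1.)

forbidden

Δl = 3 − 3 = +0; the E1 rule Δl = ±1 is ✗.
m_l: 2 → -3 (Δm_l = -5). |Δm_l| ≤ 1 ✗.
The transition is electric-dipole forbidden.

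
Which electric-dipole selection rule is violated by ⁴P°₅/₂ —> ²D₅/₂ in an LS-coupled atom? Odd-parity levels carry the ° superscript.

the ΔS = 0 rule

ΔJ = 0, ±1 (not J=0↔0): J: 5/2 → 5/2, ΔJ = +0 — ✓.
Parity must change: odd → even — ✓.
ΔS = 0: S: 3/2 → 1/2 — ✗.
ΔL = 0, ±1 (not L=0↔0): L: 1 → 2, ΔL = +1 — ✓.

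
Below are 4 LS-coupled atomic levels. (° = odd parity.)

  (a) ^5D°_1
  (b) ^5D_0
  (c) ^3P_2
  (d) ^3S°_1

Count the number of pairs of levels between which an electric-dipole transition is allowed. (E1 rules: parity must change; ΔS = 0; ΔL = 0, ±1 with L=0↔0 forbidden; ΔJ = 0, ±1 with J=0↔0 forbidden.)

(a)–(b): allowed.
(a)–(c): forbidden (ΔS).
(a)–(d): forbidden (parity, ΔS, ΔL).
(b)–(c): forbidden (parity, ΔS, ΔJ).
(b)–(d): forbidden (ΔS, ΔL).
(c)–(d): allowed.
Allowed pairs: 2 of 6.

2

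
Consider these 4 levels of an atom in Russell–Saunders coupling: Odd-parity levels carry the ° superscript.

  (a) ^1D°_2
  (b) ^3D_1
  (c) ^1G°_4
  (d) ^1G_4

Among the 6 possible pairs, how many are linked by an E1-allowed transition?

1

(a)–(b): forbidden (ΔS).
(a)–(c): forbidden (parity, ΔL, ΔJ).
(a)–(d): forbidden (ΔL, ΔJ).
(b)–(c): forbidden (ΔS, ΔL, ΔJ).
(b)–(d): forbidden (parity, ΔS, ΔL, ΔJ).
(c)–(d): allowed.
Allowed pairs: 1 of 6.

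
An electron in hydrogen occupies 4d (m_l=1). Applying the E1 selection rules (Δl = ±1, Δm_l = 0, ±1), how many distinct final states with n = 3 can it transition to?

E1 requires Δl = ±1, so l_f ∈ {1, 3}; with 0 ≤ l_f ≤ n_f−1 = 2, the allowed l_f values are {1}.
For l_f = 1: m_f ∈ {m_i−1, m_i, m_i+1} ∩ [−1, 1] = {0, 1} → 2 states.
Total: 2.

2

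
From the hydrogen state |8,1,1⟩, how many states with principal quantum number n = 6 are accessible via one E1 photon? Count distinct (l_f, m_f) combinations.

E1 requires Δl = ±1, so l_f ∈ {0, 2}; with 0 ≤ l_f ≤ n_f−1 = 5, the allowed l_f values are {0, 2}.
For l_f = 0: m_f ∈ {m_i−1, m_i, m_i+1} ∩ [−0, 0] = {0} → 1 state.
For l_f = 2: m_f ∈ {m_i−1, m_i, m_i+1} ∩ [−2, 2] = {0, 1, 2} → 3 states.
Total: 4.

4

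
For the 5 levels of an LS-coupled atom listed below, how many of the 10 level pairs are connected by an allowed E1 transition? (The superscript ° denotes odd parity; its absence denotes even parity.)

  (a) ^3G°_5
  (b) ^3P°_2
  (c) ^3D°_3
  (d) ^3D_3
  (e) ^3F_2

3

(a)–(b): forbidden (parity, ΔL, ΔJ).
(a)–(c): forbidden (parity, ΔL, ΔJ).
(a)–(d): forbidden (ΔL, ΔJ).
(a)–(e): forbidden (ΔJ).
(b)–(c): forbidden (parity).
(b)–(d): allowed.
(b)–(e): forbidden (ΔL).
(c)–(d): allowed.
(c)–(e): allowed.
(d)–(e): forbidden (parity).
Allowed pairs: 3 of 10.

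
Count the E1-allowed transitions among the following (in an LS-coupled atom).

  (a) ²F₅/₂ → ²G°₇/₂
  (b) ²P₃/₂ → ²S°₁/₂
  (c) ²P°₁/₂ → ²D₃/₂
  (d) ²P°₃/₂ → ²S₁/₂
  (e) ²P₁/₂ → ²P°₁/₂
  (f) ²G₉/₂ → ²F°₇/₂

(a) allowed
(b) allowed
(c) allowed
(d) allowed
(e) allowed
(f) allowed
Total allowed: 6 of 6.

6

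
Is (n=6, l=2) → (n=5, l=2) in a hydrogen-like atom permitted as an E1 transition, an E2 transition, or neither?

Δl = 2 − 2 = +0; l_i + l_f = 4.
E1 (Δl = ±1): not satisfied.
E2 (Δl = 0,±2, l_i+l_f ≥ 2): satisfied.

E2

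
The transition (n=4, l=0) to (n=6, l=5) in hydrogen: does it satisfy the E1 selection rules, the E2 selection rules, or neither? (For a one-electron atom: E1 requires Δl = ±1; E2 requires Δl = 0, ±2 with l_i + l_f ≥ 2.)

Δl = 5 − 0 = +5; l_i + l_f = 5.
E1 (Δl = ±1): not satisfied.
E2 (Δl = 0,±2, l_i+l_f ≥ 2): not satisfied.

neither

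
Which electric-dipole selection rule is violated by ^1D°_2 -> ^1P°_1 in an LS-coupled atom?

Reading off the term symbols: S 0→0, L 2→1, J 2→1, parity odd→odd.
Parity must change: odd → odd — violated.
ΔS = 0: S: 0 → 0 — satisfied.
ΔL = 0, ±1 (not L=0↔0): L: 2 → 1, ΔL = -1 — satisfied.
ΔJ = 0, ±1 (not J=0↔0): J: 2 → 1, ΔJ = -1 — satisfied.

parity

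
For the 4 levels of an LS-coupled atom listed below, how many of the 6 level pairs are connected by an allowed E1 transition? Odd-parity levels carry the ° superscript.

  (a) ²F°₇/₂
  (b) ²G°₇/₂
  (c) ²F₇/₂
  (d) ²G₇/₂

(a)–(b): forbidden (parity).
(a)–(c): allowed.
(a)–(d): allowed.
(b)–(c): allowed.
(b)–(d): allowed.
(c)–(d): forbidden (parity).
Allowed pairs: 4 of 6.

4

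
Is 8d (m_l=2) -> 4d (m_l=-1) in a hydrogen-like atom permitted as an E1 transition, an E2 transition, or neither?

Δl = 2 − 2 = +0; l_i + l_f = 4.
Δm_l = -3.
E1 (Δl = ±1, |Δm_l| ≤ 1): not satisfied.
E2 (Δl = 0,±2, l_i+l_f ≥ 2, |Δm_l| ≤ 2): not satisfied.

neither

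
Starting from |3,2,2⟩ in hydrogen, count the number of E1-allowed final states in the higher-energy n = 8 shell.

E1 requires Δl = ±1, so l_f ∈ {1, 3}; with 0 ≤ l_f ≤ n_f−1 = 7, the allowed l_f values are {1, 3}.
For l_f = 1: m_f ∈ {m_i−1, m_i, m_i+1} ∩ [−1, 1] = {1} → 1 state.
For l_f = 3: m_f ∈ {m_i−1, m_i, m_i+1} ∩ [−3, 3] = {1, 2, 3} → 3 states.
Total: 4.

4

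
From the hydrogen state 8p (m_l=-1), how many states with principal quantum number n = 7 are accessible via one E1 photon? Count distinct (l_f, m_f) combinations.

E1 requires Δl = ±1, so l_f ∈ {0, 2}; with 0 ≤ l_f ≤ n_f−1 = 6, the allowed l_f values are {0, 2}.
For l_f = 0: m_f ∈ {m_i−1, m_i, m_i+1} ∩ [−0, 0] = {0} → 1 state.
For l_f = 2: m_f ∈ {m_i−1, m_i, m_i+1} ∩ [−2, 2] = {-2, -1, 0} → 3 states.
Total: 4.

4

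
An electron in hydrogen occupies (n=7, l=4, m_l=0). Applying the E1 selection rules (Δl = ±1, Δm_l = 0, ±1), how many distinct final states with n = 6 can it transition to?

6

E1 requires Δl = ±1, so l_f ∈ {3, 5}; with 0 ≤ l_f ≤ n_f−1 = 5, the allowed l_f values are {3, 5}.
For l_f = 3: m_f ∈ {m_i−1, m_i, m_i+1} ∩ [−3, 3] = {-1, 0, 1} → 3 states.
For l_f = 5: m_f ∈ {m_i−1, m_i, m_i+1} ∩ [−5, 5] = {-1, 0, 1} → 3 states.
Total: 6.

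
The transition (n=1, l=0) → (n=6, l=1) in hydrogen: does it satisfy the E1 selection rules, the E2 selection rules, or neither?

E1

Δl = 1 − 0 = +1; l_i + l_f = 1.
E1 (Δl = ±1): satisfied.
E2 (Δl = 0,±2, l_i+l_f ≥ 2): not satisfied.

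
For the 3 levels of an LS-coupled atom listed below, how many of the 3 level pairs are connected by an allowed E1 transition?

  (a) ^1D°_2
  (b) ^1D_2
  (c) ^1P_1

(a)–(b): allowed.
(a)–(c): allowed.
(b)–(c): forbidden (parity).
Allowed pairs: 2 of 3.

2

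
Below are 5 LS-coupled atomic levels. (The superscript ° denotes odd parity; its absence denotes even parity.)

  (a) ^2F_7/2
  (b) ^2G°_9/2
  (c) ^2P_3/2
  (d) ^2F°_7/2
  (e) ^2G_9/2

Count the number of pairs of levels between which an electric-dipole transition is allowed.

(a)–(b): allowed.
(a)–(c): forbidden (parity, ΔL, ΔJ).
(a)–(d): allowed.
(a)–(e): forbidden (parity).
(b)–(c): forbidden (ΔL, ΔJ).
(b)–(d): forbidden (parity).
(b)–(e): allowed.
(c)–(d): forbidden (ΔL, ΔJ).
(c)–(e): forbidden (parity, ΔL, ΔJ).
(d)–(e): allowed.
Allowed pairs: 4 of 10.

4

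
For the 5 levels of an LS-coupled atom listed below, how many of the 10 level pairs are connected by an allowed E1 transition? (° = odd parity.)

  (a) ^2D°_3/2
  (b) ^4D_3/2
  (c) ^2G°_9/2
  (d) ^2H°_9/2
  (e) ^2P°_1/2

(a)–(b): forbidden (ΔS).
(a)–(c): forbidden (parity, ΔL, ΔJ).
(a)–(d): forbidden (parity, ΔL, ΔJ).
(a)–(e): forbidden (parity).
(b)–(c): forbidden (ΔS, ΔL, ΔJ).
(b)–(d): forbidden (ΔS, ΔL, ΔJ).
(b)–(e): forbidden (ΔS).
(c)–(d): forbidden (parity).
(c)–(e): forbidden (parity, ΔL, ΔJ).
(d)–(e): forbidden (parity, ΔL, ΔJ).
Allowed pairs: 0 of 10.

0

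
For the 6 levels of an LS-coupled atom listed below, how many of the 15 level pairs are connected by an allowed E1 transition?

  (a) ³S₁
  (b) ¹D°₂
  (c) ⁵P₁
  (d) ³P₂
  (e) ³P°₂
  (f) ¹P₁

3

(a)–(b): forbidden (ΔS, ΔL).
(a)–(c): forbidden (parity, ΔS).
(a)–(d): forbidden (parity).
(a)–(e): allowed.
(a)–(f): forbidden (parity, ΔS).
(b)–(c): forbidden (ΔS).
(b)–(d): forbidden (ΔS).
(b)–(e): forbidden (parity, ΔS).
(b)–(f): allowed.
(c)–(d): forbidden (parity, ΔS).
(c)–(e): forbidden (ΔS).
(c)–(f): forbidden (parity, ΔS).
(d)–(e): allowed.
(d)–(f): forbidden (parity, ΔS).
(e)–(f): forbidden (ΔS).
Allowed pairs: 3 of 15.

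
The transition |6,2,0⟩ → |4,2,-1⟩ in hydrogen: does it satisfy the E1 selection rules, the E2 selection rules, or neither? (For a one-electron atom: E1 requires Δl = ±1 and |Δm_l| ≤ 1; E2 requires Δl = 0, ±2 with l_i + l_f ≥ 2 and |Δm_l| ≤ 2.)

Δl = 2 − 2 = +0; l_i + l_f = 4.
Δm_l = -1.
E1 (Δl = ±1, |Δm_l| ≤ 1): not satisfied.
E2 (Δl = 0,±2, l_i+l_f ≥ 2, |Δm_l| ≤ 2): satisfied.

E2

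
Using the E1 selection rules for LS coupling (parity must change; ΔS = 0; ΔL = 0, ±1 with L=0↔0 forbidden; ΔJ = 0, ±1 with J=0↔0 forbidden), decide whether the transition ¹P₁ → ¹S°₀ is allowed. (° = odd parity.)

Initial level: S=0, L=1, J=1, parity even. Final level: S=0, L=0, J=0, parity odd.
Parity must change: even → odd — passes.
ΔS = 0: S: 0 → 0 — passes.
ΔL = 0, ±1 (not L=0↔0): L: 1 → 0, ΔL = -1 — passes.
ΔJ = 0, ±1 (not J=0↔0): J: 1 → 0, ΔJ = -1 — passes.
All four E1 rules are satisfied.

allowed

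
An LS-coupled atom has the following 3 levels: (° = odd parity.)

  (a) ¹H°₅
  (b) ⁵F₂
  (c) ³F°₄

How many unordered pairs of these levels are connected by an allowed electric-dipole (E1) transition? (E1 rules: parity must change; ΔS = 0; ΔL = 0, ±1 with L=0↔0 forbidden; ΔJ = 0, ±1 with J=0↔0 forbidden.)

(a)–(b): forbidden (ΔS, ΔL, ΔJ).
(a)–(c): forbidden (parity, ΔS, ΔL).
(b)–(c): forbidden (ΔS, ΔJ).
Allowed pairs: 0 of 3.

0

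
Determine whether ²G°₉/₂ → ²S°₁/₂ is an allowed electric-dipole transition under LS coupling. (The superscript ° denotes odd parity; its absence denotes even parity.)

Reading off the term symbols: S 1/2→1/2, L 4→0, J 9/2→1/2, parity odd→odd.
Parity must change: odd → odd — fails.
ΔS = 0: S: 1/2 → 1/2 — ok.
ΔL = 0, ±1 (not L=0↔0): L: 4 → 0, ΔL = -4 — fails.
ΔJ = 0, ±1 (not J=0↔0): J: 9/2 → 1/2, ΔJ = -4 — fails.
Rule(s) violated: parity, ΔL, ΔJ.

forbidden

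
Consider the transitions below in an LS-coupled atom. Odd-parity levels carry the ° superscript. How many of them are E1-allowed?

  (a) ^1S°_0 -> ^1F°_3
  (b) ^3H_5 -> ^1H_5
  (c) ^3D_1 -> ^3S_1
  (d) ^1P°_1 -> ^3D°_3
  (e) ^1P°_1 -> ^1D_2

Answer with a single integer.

1

(a) forbidden (parity, ΔL, ΔJ fail)
(b) forbidden (parity, ΔS fail)
(c) forbidden (parity, ΔL fail)
(d) forbidden (parity, ΔS, ΔJ fail)
(e) allowed
Total allowed: 1 of 5.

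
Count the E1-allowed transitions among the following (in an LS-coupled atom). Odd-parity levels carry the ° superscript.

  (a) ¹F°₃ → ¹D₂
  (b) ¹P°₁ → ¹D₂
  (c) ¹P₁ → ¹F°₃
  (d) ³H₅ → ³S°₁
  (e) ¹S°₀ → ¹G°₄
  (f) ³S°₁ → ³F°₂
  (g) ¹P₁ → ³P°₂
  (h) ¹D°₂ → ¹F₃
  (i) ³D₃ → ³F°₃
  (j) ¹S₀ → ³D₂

(a) allowed
(b) allowed
(c) forbidden (ΔL, ΔJ fail)
(d) forbidden (ΔL, ΔJ fail)
(e) forbidden (parity, ΔL, ΔJ fail)
(f) forbidden (parity, ΔL fail)
(g) forbidden (ΔS fails)
(h) allowed
(i) allowed
(j) forbidden (parity, ΔS, ΔL, ΔJ fail)
Total allowed: 4 of 10.

4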